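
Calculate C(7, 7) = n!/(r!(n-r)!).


C(7,7) = 7!/(7! × 0!)
= 5040/(5040 × 1)
= 1

C(7,7) = 1


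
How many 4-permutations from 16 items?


P(16,4) = 16!/12!
= 20922789888000/479001600
= 43680

P(16,4) = 43680


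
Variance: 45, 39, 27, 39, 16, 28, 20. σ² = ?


Mean = 30.5714
Squared deviations: 208.1837, 71.0408, 12.7551, 71.0408, 212.3265, 6.6122, 111.7551
Sum = 693.7143
Variance = 693.7143/7 = 99.1020

Variance = 99.1020


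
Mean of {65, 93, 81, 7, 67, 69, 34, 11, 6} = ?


Sum = 65 + 93 + 81 + 7 + 67 + 69 + 34 + 11 + 6 = 433
n = 9
Mean = 433/9 = 48.1111

Mean = 48.1111


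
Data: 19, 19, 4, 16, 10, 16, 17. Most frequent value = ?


Frequencies: 4:1, 10:1, 16:2, 17:1, 19:2
Max frequency = 2
Mode = 16, 19

Mode = 16, 19


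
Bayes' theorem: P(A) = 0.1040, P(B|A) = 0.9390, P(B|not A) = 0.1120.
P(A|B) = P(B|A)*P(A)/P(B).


P(B) = P(B|A)*P(A) + P(B|A')*P(A')
= 0.9390*0.1040 + 0.1120*0.8960
= 0.097656 + 0.100352 = 0.198008
P(A|B) = 0.097656/0.198008 = 0.4932

P(A|B) = 0.4932


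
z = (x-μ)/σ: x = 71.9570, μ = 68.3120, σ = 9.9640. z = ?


z = (71.9570 - 68.3120)/9.9640
= 3.6450/9.9640
= 0.3658

z = 0.3658


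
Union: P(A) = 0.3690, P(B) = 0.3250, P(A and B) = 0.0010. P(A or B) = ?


P(A∪B) = 0.3690 + 0.3250 - 0.0010
= 0.6940 - 0.0010
= 0.6930

P(A∪B) = 0.6930


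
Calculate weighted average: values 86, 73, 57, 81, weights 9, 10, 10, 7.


Numerator = 86*9 + 73*10 + 57*10 + 81*7 = 2641
Denominator = 9 + 10 + 10 + 7 = 36
WM = 2641/36 = 73.3611

WM = 73.3611


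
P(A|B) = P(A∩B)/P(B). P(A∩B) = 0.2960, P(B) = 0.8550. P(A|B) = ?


P(A|B) = 0.2960/0.8550 = 0.3462

P(A|B) = 0.3462


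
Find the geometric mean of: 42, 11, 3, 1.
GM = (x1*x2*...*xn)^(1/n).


Product = 42 × 11 × 3 × 1 = 1386
GM = 1386^(1/4) = 6.1016

GM = 6.1016


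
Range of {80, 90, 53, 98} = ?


Max = 98, Min = 53
Range = 98 - 53 = 45

Range = 45


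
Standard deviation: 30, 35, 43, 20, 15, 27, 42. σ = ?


Mean = 30.2857
Variance = 95.9184
SD = sqrt(95.9184) = 9.7938

SD = 9.7938


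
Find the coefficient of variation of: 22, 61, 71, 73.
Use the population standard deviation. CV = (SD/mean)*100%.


Mean = 56.7500
SD = 20.5715
CV = (20.5715/56.7500)*100 = 36.2494%

CV = 36.2494%


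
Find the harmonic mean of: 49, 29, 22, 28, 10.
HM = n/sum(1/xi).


Sum of reciprocals = 1/49 + 1/29 + 1/22 + 1/28 + 1/10 = 0.236060
HM = 5/0.236060 = 21.1811

HM = 21.1811


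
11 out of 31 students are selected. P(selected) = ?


P = 11/31 = 0.3548

P = 0.3548


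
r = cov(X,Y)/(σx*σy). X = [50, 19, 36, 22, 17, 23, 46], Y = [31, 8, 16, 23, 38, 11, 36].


Mean X = 30.4286, Mean Y = 23.2857
SD X = 12.499796, SD Y = 11.183078
Cov = 54.163265
r = 54.163265/(12.499796*11.183078) = 0.3875

r = 0.3875


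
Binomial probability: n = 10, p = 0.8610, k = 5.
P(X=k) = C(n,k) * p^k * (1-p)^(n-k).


C(10,5) = 252
p^5 = 0.473168
(1-p)^5 = 5.188884e-05
P = 252 * 0.473168 * 5.188884e-05 = 0.0062

P(X=5) = 0.0062


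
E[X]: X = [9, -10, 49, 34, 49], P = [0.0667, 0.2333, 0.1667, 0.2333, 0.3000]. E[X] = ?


E[X] = 9*0.0667 - 10*0.2333 + 49*0.1667 + 34*0.2333 + 49*0.3000
= 0.6003 - 2.3330 + 8.1683 + 7.9322 + 14.7000
= 29.0678

E[X] = 29.0678


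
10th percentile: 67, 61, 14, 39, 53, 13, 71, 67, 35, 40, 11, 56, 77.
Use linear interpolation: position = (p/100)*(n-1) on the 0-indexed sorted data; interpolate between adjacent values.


Sorted: 11, 13, 14, 35, 39, 40, 53, 56, 61, 67, 67, 71, 77
n = 13
Index = 10/100 * 12 = 1.2000
Lower = data[1] = 13, Upper = data[2] = 14
P10 = 13 + 0.2000*(1) = 13.2000

P10 = 13.2000


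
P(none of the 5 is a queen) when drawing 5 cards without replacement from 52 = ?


P(no queens) = (48/52) × (47/51) × (46/50) × (45/49) × (44/48)
= 0.6588

P = 0.6588


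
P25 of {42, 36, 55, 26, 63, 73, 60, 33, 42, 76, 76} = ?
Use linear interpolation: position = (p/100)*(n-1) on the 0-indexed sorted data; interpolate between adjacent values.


Sorted: 26, 33, 36, 42, 42, 55, 60, 63, 73, 76, 76
n = 11
Index = 25/100 * 10 = 2.5000
Lower = data[2] = 36, Upper = data[3] = 42
P25 = 36 + 0.5000*(6) = 39.0000

P25 = 39.0000


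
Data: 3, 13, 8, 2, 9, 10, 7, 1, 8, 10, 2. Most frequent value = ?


Frequencies: 1:1, 2:2, 3:1, 7:1, 8:2, 9:1, 10:2, 13:1
Max frequency = 2
Mode = 2, 8, 10

Mode = 2, 8, 10


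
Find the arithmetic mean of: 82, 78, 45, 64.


Sum = 82 + 78 + 45 + 64 = 269
n = 4
Mean = 269/4 = 67.2500

Mean = 67.2500


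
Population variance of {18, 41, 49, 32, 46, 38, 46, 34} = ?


Mean = 38.0000
Squared deviations: 400.0000, 9.0000, 121.0000, 36.0000, 64.0000, 0, 64.0000, 16.0000
Sum = 710.0000
Variance = 710.0000/8 = 88.7500

Variance = 88.7500


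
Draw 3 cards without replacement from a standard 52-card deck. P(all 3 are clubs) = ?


P(all clubs) = (13/52) × (12/51) × (11/50)
= 0.0129

P = 0.0129


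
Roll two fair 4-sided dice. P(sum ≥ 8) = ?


Total outcomes = 4×4 = 16
Favorable (sum ≥ 8): 1
P = 1/16 = 0.0625

P = 0.0625


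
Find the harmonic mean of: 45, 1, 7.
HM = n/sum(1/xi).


Sum of reciprocals = 1/45 + 1/1 + 1/7 = 1.165079
HM = 3/1.165079 = 2.5749

HM = 2.5749


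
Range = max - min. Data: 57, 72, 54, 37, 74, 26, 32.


Max = 74, Min = 26
Range = 74 - 26 = 48

Range = 48


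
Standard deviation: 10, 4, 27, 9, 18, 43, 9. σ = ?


Mean = 17.1429
Variance = 160.4082
SD = sqrt(160.4082) = 12.6652

SD = 12.6652


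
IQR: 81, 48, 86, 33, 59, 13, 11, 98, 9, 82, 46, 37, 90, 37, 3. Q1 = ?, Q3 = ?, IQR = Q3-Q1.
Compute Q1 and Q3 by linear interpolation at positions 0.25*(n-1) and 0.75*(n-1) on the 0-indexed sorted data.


Sorted: 3, 9, 11, 13, 33, 37, 37, 46, 48, 59, 81, 82, 86, 90, 98
Q1 (25th %ile) = 23.0000
Q3 (75th %ile) = 81.5000
IQR = 81.5000 - 23.0000 = 58.5000

IQR = 58.5000


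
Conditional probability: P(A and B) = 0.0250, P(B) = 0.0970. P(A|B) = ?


P(A|B) = 0.0250/0.0970 = 0.2577

P(A|B) = 0.2577


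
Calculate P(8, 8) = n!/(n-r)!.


P(8,8) = 8!/0!
= 40320/1
= 40320

P(8,8) = 40320


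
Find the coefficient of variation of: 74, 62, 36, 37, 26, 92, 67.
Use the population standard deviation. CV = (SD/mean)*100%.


Mean = 56.2857
SD = 22.1599
CV = (22.1599/56.2857)*100 = 39.3704%

CV = 39.3704%


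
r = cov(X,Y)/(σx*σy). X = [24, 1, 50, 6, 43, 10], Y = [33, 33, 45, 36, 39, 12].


Mean X = 22.3333, Mean Y = 33.0000
SD X = 18.571184, SD Y = 10.246951
Cov = 111.000000
r = 111.000000/(18.571184*10.246951) = 0.5833

r = 0.5833


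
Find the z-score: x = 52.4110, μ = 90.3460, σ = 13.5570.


z = (52.4110 - 90.3460)/13.5570
= -37.9350/13.5570
= -2.7982

z = -2.7982


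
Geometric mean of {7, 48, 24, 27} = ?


Product = 7 × 48 × 24 × 27 = 217728
GM = 217728^(1/4) = 21.6012

GM = 21.6012


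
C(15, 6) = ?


C(15,6) = 15!/(6! × 9!)
= 1307674368000/(720 × 362880)
= 5005

C(15,6) = 5005


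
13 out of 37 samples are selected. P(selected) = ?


P = 13/37 = 0.3514

P = 0.3514


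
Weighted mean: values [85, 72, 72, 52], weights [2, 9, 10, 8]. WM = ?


Numerator = 85*2 + 72*9 + 72*10 + 52*8 = 1954
Denominator = 2 + 9 + 10 + 8 = 29
WM = 1954/29 = 67.3793

WM = 67.3793


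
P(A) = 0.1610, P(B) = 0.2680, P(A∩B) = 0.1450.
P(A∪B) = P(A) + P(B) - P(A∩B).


P(A∪B) = 0.1610 + 0.2680 - 0.1450
= 0.4290 - 0.1450
= 0.2840

P(A∪B) = 0.2840


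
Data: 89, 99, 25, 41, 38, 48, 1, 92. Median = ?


Sorted: 1, 25, 38, 41, 48, 89, 92, 99
n = 8 (even)
Middle values: 41 and 48
Median = (41+48)/2 = 44.5000

Median = 44.5000


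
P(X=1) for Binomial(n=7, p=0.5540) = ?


C(7,1) = 7
p^1 = 0.554000
(1-p)^6 = 0.007871
P = 7 * 0.554000 * 0.007871 = 0.0305

P(X=1) = 0.0305


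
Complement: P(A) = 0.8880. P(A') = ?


P(not A) = 1 - 0.8880 = 0.1120

P(not A) = 0.1120


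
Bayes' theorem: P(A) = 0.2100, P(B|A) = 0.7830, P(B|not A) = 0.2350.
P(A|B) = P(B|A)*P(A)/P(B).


P(B) = P(B|A)*P(A) + P(B|A')*P(A')
= 0.7830*0.2100 + 0.2350*0.7900
= 0.164430 + 0.185650 = 0.350080
P(A|B) = 0.164430/0.350080 = 0.4697

P(A|B) = 0.4697


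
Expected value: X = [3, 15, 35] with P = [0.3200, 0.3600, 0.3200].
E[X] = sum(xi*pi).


E[X] = 3*0.3200 + 15*0.3600 + 35*0.3200
= 0.9600 + 5.4000 + 11.2000
= 17.5600

E[X] = 17.5600


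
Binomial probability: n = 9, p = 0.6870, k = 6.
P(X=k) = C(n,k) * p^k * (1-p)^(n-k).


C(9,6) = 84
p^6 = 0.105133
(1-p)^3 = 0.030664
P = 84 * 0.105133 * 0.030664 = 0.2708

P(X=6) = 0.2708


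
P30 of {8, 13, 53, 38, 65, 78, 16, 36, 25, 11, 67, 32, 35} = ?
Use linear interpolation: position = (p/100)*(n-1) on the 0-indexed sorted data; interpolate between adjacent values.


Sorted: 8, 11, 13, 16, 25, 32, 35, 36, 38, 53, 65, 67, 78
n = 13
Index = 30/100 * 12 = 3.6000
Lower = data[3] = 16, Upper = data[4] = 25
P30 = 16 + 0.6000*(9) = 21.4000

P30 = 21.4000


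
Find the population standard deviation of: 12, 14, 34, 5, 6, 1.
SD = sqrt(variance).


Mean = 12.0000
Variance = 115.6667
SD = sqrt(115.6667) = 10.7548

SD = 10.7548


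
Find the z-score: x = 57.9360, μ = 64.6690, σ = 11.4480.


z = (57.9360 - 64.6690)/11.4480
= -6.7330/11.4480
= -0.5881

z = -0.5881


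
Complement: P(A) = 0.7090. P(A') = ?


P(not A) = 1 - 0.7090 = 0.2910

P(not A) = 0.2910


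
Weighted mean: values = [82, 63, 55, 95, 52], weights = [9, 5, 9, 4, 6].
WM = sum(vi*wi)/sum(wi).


Numerator = 82*9 + 63*5 + 55*9 + 95*4 + 52*6 = 2240
Denominator = 9 + 5 + 9 + 4 + 6 = 33
WM = 2240/33 = 67.8788

WM = 67.8788


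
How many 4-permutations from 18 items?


P(18,4) = 18!/14!
= 6402373705728000/87178291200
= 73440

P(18,4) = 73440


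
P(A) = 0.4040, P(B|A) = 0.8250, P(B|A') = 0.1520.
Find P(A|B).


P(B) = P(B|A)*P(A) + P(B|A')*P(A')
= 0.8250*0.4040 + 0.1520*0.5960
= 0.333300 + 0.090592 = 0.423892
P(A|B) = 0.333300/0.423892 = 0.7863

P(A|B) = 0.7863


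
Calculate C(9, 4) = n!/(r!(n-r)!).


C(9,4) = 9!/(4! × 5!)
= 362880/(24 × 120)
= 126

C(9,4) = 126


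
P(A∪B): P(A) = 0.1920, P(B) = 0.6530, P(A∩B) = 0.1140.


P(A∪B) = 0.1920 + 0.6530 - 0.1140
= 0.8450 - 0.1140
= 0.7310

P(A∪B) = 0.7310


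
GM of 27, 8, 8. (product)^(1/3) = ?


Product = 27 × 8 × 8 = 1728
GM = 1728^(1/3) = 12.0000

GM = 12.0000


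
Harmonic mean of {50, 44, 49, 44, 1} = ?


Sum of reciprocals = 1/50 + 1/44 + 1/49 + 1/44 + 1/1 = 1.085863
HM = 5/1.085863 = 4.6046

HM = 4.6046


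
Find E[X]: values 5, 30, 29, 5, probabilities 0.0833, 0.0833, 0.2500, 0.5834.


E[X] = 5*0.0833 + 30*0.0833 + 29*0.2500 + 5*0.5834
= 0.4165 + 2.4990 + 7.2500 + 2.9170
= 13.0825

E[X] = 13.0825


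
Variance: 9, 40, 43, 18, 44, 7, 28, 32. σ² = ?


Mean = 27.6250
Squared deviations: 346.8906, 153.1406, 236.3906, 92.6406, 268.1406, 425.3906, 0.1406, 19.1406
Sum = 1541.8750
Variance = 1541.8750/8 = 192.7344

Variance = 192.7344


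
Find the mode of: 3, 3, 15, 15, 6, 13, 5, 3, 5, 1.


Frequencies: 1:1, 3:3, 5:2, 6:1, 13:1, 15:2
Max frequency = 3
Mode = 3

Mode = 3


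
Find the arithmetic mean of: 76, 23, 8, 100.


Sum = 76 + 23 + 8 + 100 = 207
n = 4
Mean = 207/4 = 51.7500

Mean = 51.7500


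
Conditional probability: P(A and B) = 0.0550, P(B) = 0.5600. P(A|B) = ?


P(A|B) = 0.0550/0.5600 = 0.0982

P(A|B) = 0.0982


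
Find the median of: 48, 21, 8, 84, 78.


Sorted: 8, 21, 48, 78, 84
n = 5 (odd)
Middle value = 48

Median = 48


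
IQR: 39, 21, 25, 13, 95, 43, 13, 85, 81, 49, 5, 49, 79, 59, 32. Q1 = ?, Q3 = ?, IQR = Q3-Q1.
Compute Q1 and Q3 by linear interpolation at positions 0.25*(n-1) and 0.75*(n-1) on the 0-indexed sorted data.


Sorted: 5, 13, 13, 21, 25, 32, 39, 43, 49, 49, 59, 79, 81, 85, 95
Q1 (25th %ile) = 23.0000
Q3 (75th %ile) = 69.0000
IQR = 69.0000 - 23.0000 = 46.0000

IQR = 46.0000


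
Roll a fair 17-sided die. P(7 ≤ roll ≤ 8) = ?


Favorable outcomes (7 ≤ roll ≤ 8): 2
Total outcomes = 17
P = 2/17 = 0.1176

P = 0.1176


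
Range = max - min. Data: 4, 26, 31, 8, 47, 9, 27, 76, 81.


Max = 81, Min = 4
Range = 81 - 4 = 77

Range = 77


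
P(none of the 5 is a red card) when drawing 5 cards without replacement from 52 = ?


P(no red cards) = (26/52) × (25/51) × (24/50) × (23/49) × (22/48)
= 0.0253

P = 0.0253


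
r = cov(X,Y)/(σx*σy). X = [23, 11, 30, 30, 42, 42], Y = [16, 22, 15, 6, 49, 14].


Mean X = 29.6667, Mean Y = 20.3333
SD X = 10.780641, SD Y = 13.646326
Cov = 44.444444
r = 44.444444/(10.780641*13.646326) = 0.3021

r = 0.3021


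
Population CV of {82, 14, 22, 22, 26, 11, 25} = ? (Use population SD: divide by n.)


Mean = 28.8571
SD = 22.2994
CV = (22.2994/28.8571)*100 = 77.2753%

CV = 77.2753%


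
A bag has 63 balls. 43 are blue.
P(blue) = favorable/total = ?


P = 43/63 = 0.6825

P = 0.6825


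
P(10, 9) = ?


P(10,9) = 10!/1!
= 3628800/1
= 3628800

P(10,9) = 3628800


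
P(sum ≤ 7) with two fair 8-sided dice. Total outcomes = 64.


Total outcomes = 8×8 = 64
Favorable (sum ≤ 7): 21
P = 21/64 = 0.3281

P = 0.3281


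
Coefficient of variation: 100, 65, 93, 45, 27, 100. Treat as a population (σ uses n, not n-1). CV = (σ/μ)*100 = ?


Mean = 71.6667
SD = 28.3176
CV = (28.3176/71.6667)*100 = 39.5130%

CV = 39.5130%


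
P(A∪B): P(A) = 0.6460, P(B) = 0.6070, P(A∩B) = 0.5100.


P(A∪B) = 0.6460 + 0.6070 - 0.5100
= 1.2530 - 0.5100
= 0.7430

P(A∪B) = 0.7430


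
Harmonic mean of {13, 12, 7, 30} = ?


Sum of reciprocals = 1/13 + 1/12 + 1/7 + 1/30 = 0.336447
HM = 4/0.336447 = 11.8889

HM = 11.8889


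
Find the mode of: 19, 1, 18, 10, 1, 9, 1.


Frequencies: 1:3, 9:1, 10:1, 18:1, 19:1
Max frequency = 3
Mode = 1

Mode = 1


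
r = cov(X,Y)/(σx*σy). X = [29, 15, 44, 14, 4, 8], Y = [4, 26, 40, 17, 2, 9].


Mean X = 19.0000, Mean Y = 16.3333
SD X = 13.613719, SD Y = 13.324997
Cov = 120.333333
r = 120.333333/(13.613719*13.324997) = 0.6633

r = 0.6633


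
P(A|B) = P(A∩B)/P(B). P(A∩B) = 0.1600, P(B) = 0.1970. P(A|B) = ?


P(A|B) = 0.1600/0.1970 = 0.8122

P(A|B) = 0.8122


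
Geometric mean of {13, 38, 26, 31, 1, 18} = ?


Product = 13 × 38 × 26 × 31 × 1 × 18 = 7166952
GM = 7166952^(1/6) = 13.8853

GM = 13.8853


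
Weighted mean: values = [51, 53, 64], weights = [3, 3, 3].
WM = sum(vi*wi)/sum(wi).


Numerator = 51*3 + 53*3 + 64*3 = 504
Denominator = 3 + 3 + 3 = 9
WM = 504/9 = 56.0000

WM = 56.0000


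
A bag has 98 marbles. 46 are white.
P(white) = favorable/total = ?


P = 46/98 = 0.4694

P = 0.4694


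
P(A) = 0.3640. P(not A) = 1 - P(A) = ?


P(not A) = 1 - 0.3640 = 0.6360

P(not A) = 0.6360


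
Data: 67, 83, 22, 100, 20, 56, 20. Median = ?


Sorted: 20, 20, 22, 56, 67, 83, 100
n = 7 (odd)
Middle value = 56

Median = 56


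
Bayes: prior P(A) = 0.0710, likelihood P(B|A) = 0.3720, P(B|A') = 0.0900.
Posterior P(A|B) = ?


P(B) = P(B|A)*P(A) + P(B|A')*P(A')
= 0.3720*0.0710 + 0.0900*0.9290
= 0.026412 + 0.083610 = 0.110022
P(A|B) = 0.026412/0.110022 = 0.2401

P(A|B) = 0.2401


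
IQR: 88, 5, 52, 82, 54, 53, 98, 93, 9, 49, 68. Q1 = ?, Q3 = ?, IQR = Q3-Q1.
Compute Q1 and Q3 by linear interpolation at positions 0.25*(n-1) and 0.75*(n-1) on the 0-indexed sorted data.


Sorted: 5, 9, 49, 52, 53, 54, 68, 82, 88, 93, 98
Q1 (25th %ile) = 50.5000
Q3 (75th %ile) = 85.0000
IQR = 85.0000 - 50.5000 = 34.5000

IQR = 34.5000


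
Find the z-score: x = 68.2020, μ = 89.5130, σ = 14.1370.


z = (68.2020 - 89.5130)/14.1370
= -21.3110/14.1370
= -1.5075

z = -1.5075


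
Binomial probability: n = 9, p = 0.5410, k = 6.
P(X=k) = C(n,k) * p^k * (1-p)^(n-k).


C(9,6) = 84
p^6 = 0.025072
(1-p)^3 = 0.096703
P = 84 * 0.025072 * 0.096703 = 0.2037

P(X=6) = 0.2037


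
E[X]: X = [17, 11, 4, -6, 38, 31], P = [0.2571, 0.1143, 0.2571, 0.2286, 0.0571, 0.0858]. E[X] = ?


E[X] = 17*0.2571 + 11*0.1143 + 4*0.2571 - 6*0.2286 + 38*0.0571 + 31*0.0858
= 4.3707 + 1.2573 + 1.0284 - 1.3716 + 2.1698 + 2.6598
= 10.1144

E[X] = 10.1144


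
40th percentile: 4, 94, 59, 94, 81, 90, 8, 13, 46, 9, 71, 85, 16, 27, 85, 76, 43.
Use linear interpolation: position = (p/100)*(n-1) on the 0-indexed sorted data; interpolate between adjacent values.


Sorted: 4, 8, 9, 13, 16, 27, 43, 46, 59, 71, 76, 81, 85, 85, 90, 94, 94
n = 17
Index = 40/100 * 16 = 6.4000
Lower = data[6] = 43, Upper = data[7] = 46
P40 = 43 + 0.4000*(3) = 44.2000

P40 = 44.2000


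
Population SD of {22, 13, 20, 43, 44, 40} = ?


Mean = 30.3333
Variance = 152.8889
SD = sqrt(152.8889) = 12.3648

SD = 12.3648


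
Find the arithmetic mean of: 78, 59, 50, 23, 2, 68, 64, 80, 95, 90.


Sum = 78 + 59 + 50 + 23 + 2 + 68 + 64 + 80 + 95 + 90 = 609
n = 10
Mean = 609/10 = 60.9000

Mean = 60.9000


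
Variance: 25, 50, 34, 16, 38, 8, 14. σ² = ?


Mean = 26.4286
Squared deviations: 2.0408, 555.6122, 57.3265, 108.7551, 133.8980, 339.6122, 154.4694
Sum = 1351.7143
Variance = 1351.7143/7 = 193.1020

Variance = 193.1020


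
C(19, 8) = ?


C(19,8) = 19!/(8! × 11!)
= 121645100408832000/(40320 × 39916800)
= 75582

C(19,8) = 75582


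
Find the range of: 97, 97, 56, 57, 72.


Max = 97, Min = 56
Range = 97 - 56 = 41

Range = 41


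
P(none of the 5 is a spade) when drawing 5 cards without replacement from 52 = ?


P(no spades) = (39/52) × (38/51) × (37/50) × (36/49) × (35/48)
= 0.2215

P = 0.2215


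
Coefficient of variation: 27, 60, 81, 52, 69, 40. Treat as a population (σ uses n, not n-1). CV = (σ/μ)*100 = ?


Mean = 54.8333
SD = 17.8645
CV = (17.8645/54.8333)*100 = 32.5796%

CV = 32.5796%


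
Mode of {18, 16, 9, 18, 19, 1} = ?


Frequencies: 1:1, 9:1, 16:1, 18:2, 19:1
Max frequency = 2
Mode = 18

Mode = 18


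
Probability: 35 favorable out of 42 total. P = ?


P = 35/42 = 0.8333

P = 0.8333


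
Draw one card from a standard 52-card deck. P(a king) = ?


4 kings in 52 cards
P = 4/52 = 0.0769

P = 0.0769


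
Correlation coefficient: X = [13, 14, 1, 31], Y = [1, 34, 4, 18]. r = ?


Mean X = 14.7500, Mean Y = 14.2500
SD X = 10.685855, SD Y = 13.083864
Cov = 52.562500
r = 52.562500/(10.685855*13.083864) = 0.3760

r = 0.3760


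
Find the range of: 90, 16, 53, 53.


Max = 90, Min = 16
Range = 90 - 16 = 74

Range = 74


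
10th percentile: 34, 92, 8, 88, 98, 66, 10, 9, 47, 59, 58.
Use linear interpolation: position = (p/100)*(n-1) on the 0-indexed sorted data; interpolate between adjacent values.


Sorted: 8, 9, 10, 34, 47, 58, 59, 66, 88, 92, 98
n = 11
Index = 10/100 * 10 = 1.0000
Lower = data[1] = 9, Upper = data[2] = 10
P10 = 9 + 0*(1) = 9.0000

P10 = 9.0000


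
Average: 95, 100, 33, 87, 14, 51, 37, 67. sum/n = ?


Sum = 95 + 100 + 33 + 87 + 14 + 51 + 37 + 67 = 484
n = 8
Mean = 484/8 = 60.5000

Mean = 60.5000


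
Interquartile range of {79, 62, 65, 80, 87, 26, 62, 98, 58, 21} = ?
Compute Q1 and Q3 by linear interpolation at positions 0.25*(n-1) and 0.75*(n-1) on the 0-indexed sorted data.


Sorted: 21, 26, 58, 62, 62, 65, 79, 80, 87, 98
Q1 (25th %ile) = 59.0000
Q3 (75th %ile) = 79.7500
IQR = 79.7500 - 59.0000 = 20.7500

IQR = 20.7500


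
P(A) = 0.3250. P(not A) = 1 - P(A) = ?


P(not A) = 1 - 0.3250 = 0.6750

P(not A) = 0.6750


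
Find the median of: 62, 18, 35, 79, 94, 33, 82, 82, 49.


Sorted: 18, 33, 35, 49, 62, 79, 82, 82, 94
n = 9 (odd)
Middle value = 62

Median = 62


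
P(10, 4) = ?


P(10,4) = 10!/6!
= 3628800/720
= 5040

P(10,4) = 5040


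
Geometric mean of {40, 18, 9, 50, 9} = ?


Product = 40 × 18 × 9 × 50 × 9 = 2916000
GM = 2916000^(1/5) = 19.6317

GM = 19.6317


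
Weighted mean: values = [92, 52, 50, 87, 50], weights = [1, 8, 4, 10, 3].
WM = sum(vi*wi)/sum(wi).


Numerator = 92*1 + 52*8 + 50*4 + 87*10 + 50*3 = 1728
Denominator = 1 + 8 + 4 + 10 + 3 = 26
WM = 1728/26 = 66.4615

WM = 66.4615


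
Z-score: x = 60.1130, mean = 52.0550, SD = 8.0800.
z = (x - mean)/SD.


z = (60.1130 - 52.0550)/8.0800
= 8.0580/8.0800
= 0.9973

z = 0.9973


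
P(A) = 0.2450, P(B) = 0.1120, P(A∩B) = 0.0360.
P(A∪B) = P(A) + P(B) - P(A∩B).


P(A∪B) = 0.2450 + 0.1120 - 0.0360
= 0.3570 - 0.0360
= 0.3210

P(A∪B) = 0.3210


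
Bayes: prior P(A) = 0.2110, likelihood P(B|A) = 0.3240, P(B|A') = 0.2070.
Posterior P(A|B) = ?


P(B) = P(B|A)*P(A) + P(B|A')*P(A')
= 0.3240*0.2110 + 0.2070*0.7890
= 0.068364 + 0.163323 = 0.231687
P(A|B) = 0.068364/0.231687 = 0.2951

P(A|B) = 0.2951


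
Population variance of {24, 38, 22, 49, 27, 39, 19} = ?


Mean = 31.1429
Squared deviations: 51.0204, 47.0204, 83.5918, 318.8776, 17.1633, 61.7347, 147.4490
Sum = 726.8571
Variance = 726.8571/7 = 103.8367

Variance = 103.8367


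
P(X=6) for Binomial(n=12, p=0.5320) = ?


C(12,6) = 924
p^6 = 0.022671
(1-p)^6 = 0.010507
P = 924 * 0.022671 * 0.010507 = 0.2201

P(X=6) = 0.2201


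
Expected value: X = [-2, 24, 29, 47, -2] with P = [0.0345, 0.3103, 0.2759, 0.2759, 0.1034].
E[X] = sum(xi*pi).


E[X] = -2*0.0345 + 24*0.3103 + 29*0.2759 + 47*0.2759 - 2*0.1034
= -0.0690 + 7.4472 + 8.0011 + 12.9673 - 0.2068
= 28.1398

E[X] = 28.1398


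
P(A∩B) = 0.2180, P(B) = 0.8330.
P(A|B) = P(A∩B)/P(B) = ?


P(A|B) = 0.2180/0.8330 = 0.2617

P(A|B) = 0.2617


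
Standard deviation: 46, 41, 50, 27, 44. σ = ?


Mean = 41.6000
Variance = 61.8400
SD = sqrt(61.8400) = 7.8638

SD = 7.8638


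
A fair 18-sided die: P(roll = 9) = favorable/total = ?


Favorable outcomes (roll = 9): 1
Total outcomes = 18
P = 1/18 = 0.0556

P = 0.0556


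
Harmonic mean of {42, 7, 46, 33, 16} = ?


Sum of reciprocals = 1/42 + 1/7 + 1/46 + 1/33 + 1/16 = 0.281209
HM = 5/0.281209 = 17.7804

HM = 17.7804


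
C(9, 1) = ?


C(9,1) = 9!/(1! × 8!)
= 362880/(1 × 40320)
= 9

C(9,1) = 9


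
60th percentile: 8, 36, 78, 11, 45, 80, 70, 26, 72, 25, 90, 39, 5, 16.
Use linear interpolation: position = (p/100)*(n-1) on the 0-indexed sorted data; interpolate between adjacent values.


Sorted: 5, 8, 11, 16, 25, 26, 36, 39, 45, 70, 72, 78, 80, 90
n = 14
Index = 60/100 * 13 = 7.8000
Lower = data[7] = 39, Upper = data[8] = 45
P60 = 39 + 0.8000*(6) = 43.8000

P60 = 43.8000


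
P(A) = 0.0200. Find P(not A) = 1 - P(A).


P(not A) = 1 - 0.0200 = 0.9800

P(not A) = 0.9800


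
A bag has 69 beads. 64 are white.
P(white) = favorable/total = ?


P = 64/69 = 0.9275

P = 0.9275


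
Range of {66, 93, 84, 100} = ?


Max = 100, Min = 66
Range = 100 - 66 = 34

Range = 34


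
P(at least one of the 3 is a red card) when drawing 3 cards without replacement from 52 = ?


P(at least one) = 1 - P(none)
P(none) = (26/52) × (25/51) × (24/50) = 0.117647
P(at least one) = 1 - 0.117647 = 0.8824

P = 0.8824


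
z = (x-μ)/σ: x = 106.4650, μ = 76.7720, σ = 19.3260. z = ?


z = (106.4650 - 76.7720)/19.3260
= 29.6930/19.3260
= 1.5364

z = 1.5364


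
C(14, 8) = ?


C(14,8) = 14!/(8! × 6!)
= 87178291200/(40320 × 720)
= 3003

C(14,8) = 3003


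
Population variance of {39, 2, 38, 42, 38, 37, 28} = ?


Mean = 32.0000
Squared deviations: 49.0000, 900.0000, 36.0000, 100.0000, 36.0000, 25.0000, 16.0000
Sum = 1162.0000
Variance = 1162.0000/7 = 166.0000

Variance = 166.0000


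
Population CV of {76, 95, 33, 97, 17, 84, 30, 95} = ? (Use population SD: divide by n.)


Mean = 65.8750
SD = 31.3306
CV = (31.3306/65.8750)*100 = 47.5608%

CV = 47.5608%


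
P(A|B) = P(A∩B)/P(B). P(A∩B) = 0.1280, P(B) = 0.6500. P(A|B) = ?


P(A|B) = 0.1280/0.6500 = 0.1969

P(A|B) = 0.1969


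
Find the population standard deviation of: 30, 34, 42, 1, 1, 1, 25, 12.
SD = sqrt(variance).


Mean = 18.2500
Variance = 240.9375
SD = sqrt(240.9375) = 15.5222

SD = 15.5222


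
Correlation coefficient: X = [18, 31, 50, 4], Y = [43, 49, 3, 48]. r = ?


Mean X = 25.7500, Mean Y = 35.7500
SD X = 16.946607, SD Y = 19.044356
Cov = -261.812500
r = -261.812500/(16.946607*19.044356) = -0.8112

r = -0.8112


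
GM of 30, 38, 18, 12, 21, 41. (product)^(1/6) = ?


Product = 30 × 38 × 18 × 12 × 21 × 41 = 212012640
GM = 212012640^(1/6) = 24.4189

GM = 24.4189


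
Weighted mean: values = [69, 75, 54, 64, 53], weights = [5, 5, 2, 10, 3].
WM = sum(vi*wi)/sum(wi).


Numerator = 69*5 + 75*5 + 54*2 + 64*10 + 53*3 = 1627
Denominator = 5 + 5 + 2 + 10 + 3 = 25
WM = 1627/25 = 65.0800

WM = 65.0800


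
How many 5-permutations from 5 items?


P(5,5) = 5!/0!
= 120/1
= 120

P(5,5) = 120


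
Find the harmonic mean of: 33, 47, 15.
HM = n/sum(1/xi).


Sum of reciprocals = 1/33 + 1/47 + 1/15 = 0.118246
HM = 3/0.118246 = 25.3708

HM = 25.3708


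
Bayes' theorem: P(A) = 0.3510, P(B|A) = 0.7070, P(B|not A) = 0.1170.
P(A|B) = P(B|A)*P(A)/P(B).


P(B) = P(B|A)*P(A) + P(B|A')*P(A')
= 0.7070*0.3510 + 0.1170*0.6490
= 0.248157 + 0.075933 = 0.324090
P(A|B) = 0.248157/0.324090 = 0.7657

P(A|B) = 0.7657


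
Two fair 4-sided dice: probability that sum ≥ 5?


Total outcomes = 4×4 = 16
Favorable (sum ≥ 5): 10
P = 10/16 = 0.6250

P = 0.6250


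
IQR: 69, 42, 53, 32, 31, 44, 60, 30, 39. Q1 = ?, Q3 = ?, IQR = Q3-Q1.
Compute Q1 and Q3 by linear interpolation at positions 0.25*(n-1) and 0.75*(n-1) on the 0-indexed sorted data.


Sorted: 30, 31, 32, 39, 42, 44, 53, 60, 69
Q1 (25th %ile) = 32.0000
Q3 (75th %ile) = 53.0000
IQR = 53.0000 - 32.0000 = 21.0000

IQR = 21.0000


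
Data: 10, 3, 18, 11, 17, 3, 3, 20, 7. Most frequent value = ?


Frequencies: 3:3, 7:1, 10:1, 11:1, 17:1, 18:1, 20:1
Max frequency = 3
Mode = 3

Mode = 3


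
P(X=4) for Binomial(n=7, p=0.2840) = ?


C(7,4) = 35
p^4 = 0.006505
(1-p)^3 = 0.367062
P = 35 * 0.006505 * 0.367062 = 0.0836

P(X=4) = 0.0836


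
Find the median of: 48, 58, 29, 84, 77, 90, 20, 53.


Sorted: 20, 29, 48, 53, 58, 77, 84, 90
n = 8 (even)
Middle values: 53 and 58
Median = (53+58)/2 = 55.5000

Median = 55.5000


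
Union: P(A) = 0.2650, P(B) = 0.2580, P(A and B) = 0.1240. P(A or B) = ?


P(A∪B) = 0.2650 + 0.2580 - 0.1240
= 0.5230 - 0.1240
= 0.3990

P(A∪B) = 0.3990


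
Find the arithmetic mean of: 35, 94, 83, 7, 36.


Sum = 35 + 94 + 83 + 7 + 36 = 255
n = 5
Mean = 255/5 = 51.0000

Mean = 51.0000


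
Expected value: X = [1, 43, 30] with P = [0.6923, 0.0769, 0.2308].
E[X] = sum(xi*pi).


E[X] = 1*0.6923 + 43*0.0769 + 30*0.2308
= 0.6923 + 3.3067 + 6.9240
= 10.9230

E[X] = 10.9230


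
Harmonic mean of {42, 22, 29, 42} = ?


Sum of reciprocals = 1/42 + 1/22 + 1/29 + 1/42 = 0.127556
HM = 4/0.127556 = 31.3587

HM = 31.3587


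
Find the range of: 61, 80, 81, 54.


Max = 81, Min = 54
Range = 81 - 54 = 27

Range = 27


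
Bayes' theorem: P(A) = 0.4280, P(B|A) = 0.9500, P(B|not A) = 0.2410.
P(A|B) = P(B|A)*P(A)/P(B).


P(B) = P(B|A)*P(A) + P(B|A')*P(A')
= 0.9500*0.4280 + 0.2410*0.5720
= 0.406600 + 0.137852 = 0.544452
P(A|B) = 0.406600/0.544452 = 0.7468

P(A|B) = 0.7468


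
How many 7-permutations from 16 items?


P(16,7) = 16!/9!
= 20922789888000/362880
= 57657600

P(16,7) = 57657600


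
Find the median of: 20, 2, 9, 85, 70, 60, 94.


Sorted: 2, 9, 20, 60, 70, 85, 94
n = 7 (odd)
Middle value = 60

Median = 60


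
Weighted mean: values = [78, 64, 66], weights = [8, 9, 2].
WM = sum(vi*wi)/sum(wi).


Numerator = 78*8 + 64*9 + 66*2 = 1332
Denominator = 8 + 9 + 2 = 19
WM = 1332/19 = 70.1053

WM = 70.1053


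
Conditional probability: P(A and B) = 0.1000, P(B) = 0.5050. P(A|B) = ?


P(A|B) = 0.1000/0.5050 = 0.1980

P(A|B) = 0.1980


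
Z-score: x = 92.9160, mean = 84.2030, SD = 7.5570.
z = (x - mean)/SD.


z = (92.9160 - 84.2030)/7.5570
= 8.7130/7.5570
= 1.1530

z = 1.1530


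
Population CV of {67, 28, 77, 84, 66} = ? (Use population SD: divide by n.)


Mean = 64.4000
SD = 19.3763
CV = (19.3763/64.4000)*100 = 30.0874%

CV = 30.0874%


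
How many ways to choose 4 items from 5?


C(5,4) = 5!/(4! × 1!)
= 120/(24 × 1)
= 5

C(5,4) = 5


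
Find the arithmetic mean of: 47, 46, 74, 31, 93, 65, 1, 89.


Sum = 47 + 46 + 74 + 31 + 93 + 65 + 1 + 89 = 446
n = 8
Mean = 446/8 = 55.7500

Mean = 55.7500


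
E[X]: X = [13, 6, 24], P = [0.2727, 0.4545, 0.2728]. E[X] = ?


E[X] = 13*0.2727 + 6*0.4545 + 24*0.2728
= 3.5451 + 2.7270 + 6.5472
= 12.8193

E[X] = 12.8193


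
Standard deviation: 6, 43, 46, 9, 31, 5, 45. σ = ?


Mean = 26.4286
Variance = 314.8163
SD = sqrt(314.8163) = 17.7431

SD = 17.7431


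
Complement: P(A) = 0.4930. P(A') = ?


P(not A) = 1 - 0.4930 = 0.5070

P(not A) = 0.5070


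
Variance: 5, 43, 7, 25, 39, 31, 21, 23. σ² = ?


Mean = 24.2500
Squared deviations: 370.5625, 351.5625, 297.5625, 0.5625, 217.5625, 45.5625, 10.5625, 1.5625
Sum = 1295.5000
Variance = 1295.5000/8 = 161.9375

Variance = 161.9375


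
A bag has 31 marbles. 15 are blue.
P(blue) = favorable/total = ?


P = 15/31 = 0.4839

P = 0.4839


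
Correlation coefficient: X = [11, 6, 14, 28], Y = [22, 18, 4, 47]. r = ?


Mean X = 14.7500, Mean Y = 22.7500
SD X = 8.166241, SD Y = 15.514106
Cov = 94.937500
r = 94.937500/(8.166241*15.514106) = 0.7494

r = 0.7494


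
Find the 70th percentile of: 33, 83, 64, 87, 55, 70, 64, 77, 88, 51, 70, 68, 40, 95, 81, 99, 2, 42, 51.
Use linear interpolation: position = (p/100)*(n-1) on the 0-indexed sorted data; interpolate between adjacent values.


Sorted: 2, 33, 40, 42, 51, 51, 55, 64, 64, 68, 70, 70, 77, 81, 83, 87, 88, 95, 99
n = 19
Index = 70/100 * 18 = 12.6000
Lower = data[12] = 77, Upper = data[13] = 81
P70 = 77 + 0.6000*(4) = 79.4000

P70 = 79.4000


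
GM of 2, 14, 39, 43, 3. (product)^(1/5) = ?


Product = 2 × 14 × 39 × 43 × 3 = 140868
GM = 140868^(1/5) = 10.7093

GM = 10.7093


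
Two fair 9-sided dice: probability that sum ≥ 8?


Total outcomes = 9×9 = 81
Favorable (sum ≥ 8): 60
P = 60/81 = 0.7407

P = 0.7407


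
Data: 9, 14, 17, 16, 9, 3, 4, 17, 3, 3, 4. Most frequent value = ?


Frequencies: 3:3, 4:2, 9:2, 14:1, 16:1, 17:2
Max frequency = 3
Mode = 3

Mode = 3


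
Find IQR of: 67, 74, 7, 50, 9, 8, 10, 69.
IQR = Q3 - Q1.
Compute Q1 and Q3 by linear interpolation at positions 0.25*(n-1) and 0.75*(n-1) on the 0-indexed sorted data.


Sorted: 7, 8, 9, 10, 50, 67, 69, 74
Q1 (25th %ile) = 8.7500
Q3 (75th %ile) = 67.5000
IQR = 67.5000 - 8.7500 = 58.7500

IQR = 58.7500


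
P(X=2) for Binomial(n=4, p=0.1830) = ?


C(4,2) = 6
p^2 = 0.033489
(1-p)^2 = 0.667489
P = 6 * 0.033489 * 0.667489 = 0.1341

P(X=2) = 0.1341


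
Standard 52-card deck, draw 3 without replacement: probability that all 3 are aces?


P(all aces) = (4/52) × (3/51) × (2/50)
= 0.0002

P = 0.0002


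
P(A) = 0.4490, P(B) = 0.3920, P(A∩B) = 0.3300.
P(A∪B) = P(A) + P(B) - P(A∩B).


P(A∪B) = 0.4490 + 0.3920 - 0.3300
= 0.8410 - 0.3300
= 0.5110

P(A∪B) = 0.5110


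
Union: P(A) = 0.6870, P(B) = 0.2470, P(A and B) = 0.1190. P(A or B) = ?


P(A∪B) = 0.6870 + 0.2470 - 0.1190
= 0.9340 - 0.1190
= 0.8150

P(A∪B) = 0.8150


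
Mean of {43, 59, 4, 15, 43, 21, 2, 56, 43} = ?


Sum = 43 + 59 + 4 + 15 + 43 + 21 + 2 + 56 + 43 = 286
n = 9
Mean = 286/9 = 31.7778

Mean = 31.7778


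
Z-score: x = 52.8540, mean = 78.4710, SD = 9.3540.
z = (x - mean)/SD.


z = (52.8540 - 78.4710)/9.3540
= -25.6170/9.3540
= -2.7386

z = -2.7386


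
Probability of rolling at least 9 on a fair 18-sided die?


Favorable outcomes (roll ≥ 9): 10
Total outcomes = 18
P = 10/18 = 0.5556

P = 0.5556


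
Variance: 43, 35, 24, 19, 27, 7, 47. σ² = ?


Mean = 28.8571
Squared deviations: 200.0204, 37.7347, 23.5918, 97.1633, 3.4490, 477.7347, 329.1633
Sum = 1168.8571
Variance = 1168.8571/7 = 166.9796

Variance = 166.9796


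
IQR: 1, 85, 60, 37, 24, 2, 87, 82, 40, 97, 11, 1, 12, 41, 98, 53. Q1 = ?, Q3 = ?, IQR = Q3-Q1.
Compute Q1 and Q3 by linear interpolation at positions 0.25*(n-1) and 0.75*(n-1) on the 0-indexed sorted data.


Sorted: 1, 1, 2, 11, 12, 24, 37, 40, 41, 53, 60, 82, 85, 87, 97, 98
Q1 (25th %ile) = 11.7500
Q3 (75th %ile) = 82.7500
IQR = 82.7500 - 11.7500 = 71.0000

IQR = 71.0000


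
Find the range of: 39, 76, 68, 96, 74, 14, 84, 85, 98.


Max = 98, Min = 14
Range = 98 - 14 = 84

Range = 84


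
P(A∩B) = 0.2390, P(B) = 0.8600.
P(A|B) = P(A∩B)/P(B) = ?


P(A|B) = 0.2390/0.8600 = 0.2779

P(A|B) = 0.2779


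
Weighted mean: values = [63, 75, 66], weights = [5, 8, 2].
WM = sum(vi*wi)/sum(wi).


Numerator = 63*5 + 75*8 + 66*2 = 1047
Denominator = 5 + 8 + 2 = 15
WM = 1047/15 = 69.8000

WM = 69.8000


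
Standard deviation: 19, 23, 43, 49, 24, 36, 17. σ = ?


Mean = 30.1429
Variance = 134.4082
SD = sqrt(134.4082) = 11.5935

SD = 11.5935


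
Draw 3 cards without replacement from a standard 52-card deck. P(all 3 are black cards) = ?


P(all black cards) = (26/52) × (25/51) × (24/50)
= 0.1176

P = 0.1176


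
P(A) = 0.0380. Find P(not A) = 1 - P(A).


P(not A) = 1 - 0.0380 = 0.9620

P(not A) = 0.9620


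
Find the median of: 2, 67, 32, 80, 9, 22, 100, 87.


Sorted: 2, 9, 22, 32, 67, 80, 87, 100
n = 8 (even)
Middle values: 32 and 67
Median = (32+67)/2 = 49.5000

Median = 49.5000


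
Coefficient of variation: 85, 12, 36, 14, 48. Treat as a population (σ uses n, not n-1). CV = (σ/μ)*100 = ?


Mean = 39.0000
SD = 26.6833
CV = (26.6833/39.0000)*100 = 68.4188%

CV = 68.4188%


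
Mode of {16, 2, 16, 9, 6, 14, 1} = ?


Frequencies: 1:1, 2:1, 6:1, 9:1, 14:1, 16:2
Max frequency = 2
Mode = 16

Mode = 16


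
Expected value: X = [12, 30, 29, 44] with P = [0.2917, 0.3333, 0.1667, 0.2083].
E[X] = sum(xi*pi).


E[X] = 12*0.2917 + 30*0.3333 + 29*0.1667 + 44*0.2083
= 3.5004 + 9.9990 + 4.8343 + 9.1652
= 27.4989

E[X] = 27.4989


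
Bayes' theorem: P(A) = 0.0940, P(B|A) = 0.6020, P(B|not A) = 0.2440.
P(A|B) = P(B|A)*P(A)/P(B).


P(B) = P(B|A)*P(A) + P(B|A')*P(A')
= 0.6020*0.0940 + 0.2440*0.9060
= 0.056588 + 0.221064 = 0.277652
P(A|B) = 0.056588/0.277652 = 0.2038

P(A|B) = 0.2038


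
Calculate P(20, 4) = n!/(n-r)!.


P(20,4) = 20!/16!
= 2432902008176640000/20922789888000
= 116280

P(20,4) = 116280


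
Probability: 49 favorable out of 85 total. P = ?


P = 49/85 = 0.5765

P = 0.5765


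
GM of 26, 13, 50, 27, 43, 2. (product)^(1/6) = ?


Product = 26 × 13 × 50 × 27 × 43 × 2 = 39241800
GM = 39241800^(1/6) = 18.4342

GM = 18.4342


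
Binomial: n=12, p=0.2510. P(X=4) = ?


C(12,4) = 495
p^4 = 0.003969
(1-p)^8 = 0.099050
P = 495 * 0.003969 * 0.099050 = 0.1946

P(X=4) = 0.1946


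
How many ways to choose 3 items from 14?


C(14,3) = 14!/(3! × 11!)
= 87178291200/(6 × 39916800)
= 364

C(14,3) = 364


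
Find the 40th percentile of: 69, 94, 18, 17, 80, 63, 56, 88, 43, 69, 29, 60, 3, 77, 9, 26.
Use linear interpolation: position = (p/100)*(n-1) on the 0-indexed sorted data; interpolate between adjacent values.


Sorted: 3, 9, 17, 18, 26, 29, 43, 56, 60, 63, 69, 69, 77, 80, 88, 94
n = 16
Index = 40/100 * 15 = 6.0000
Lower = data[6] = 43, Upper = data[7] = 56
P40 = 43 + 0*(13) = 43.0000

P40 = 43.0000


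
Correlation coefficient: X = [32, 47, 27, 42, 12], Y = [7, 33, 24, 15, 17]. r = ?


Mean X = 32.0000, Mean Y = 19.2000
SD X = 12.247449, SD Y = 8.772685
Cov = 37.000000
r = 37.000000/(12.247449*8.772685) = 0.3444

r = 0.3444


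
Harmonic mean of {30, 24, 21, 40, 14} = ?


Sum of reciprocals = 1/30 + 1/24 + 1/21 + 1/40 + 1/14 = 0.219048
HM = 5/0.219048 = 22.8261

HM = 22.8261


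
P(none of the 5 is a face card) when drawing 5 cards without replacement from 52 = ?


P(no face cards) = (40/52) × (39/51) × (38/50) × (37/49) × (36/48)
= 0.2532

P = 0.2532


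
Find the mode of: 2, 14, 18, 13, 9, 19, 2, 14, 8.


Frequencies: 2:2, 8:1, 9:1, 13:1, 14:2, 18:1, 19:1
Max frequency = 2
Mode = 2, 14

Mode = 2, 14


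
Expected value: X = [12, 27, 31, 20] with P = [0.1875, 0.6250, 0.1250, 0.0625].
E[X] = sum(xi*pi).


E[X] = 12*0.1875 + 27*0.6250 + 31*0.1250 + 20*0.0625
= 2.2500 + 16.8750 + 3.8750 + 1.2500
= 24.2500

E[X] = 24.2500


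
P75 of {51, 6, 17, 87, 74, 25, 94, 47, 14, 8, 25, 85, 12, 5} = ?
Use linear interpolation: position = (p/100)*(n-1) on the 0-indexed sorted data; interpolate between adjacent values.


Sorted: 5, 6, 8, 12, 14, 17, 25, 25, 47, 51, 74, 85, 87, 94
n = 14
Index = 75/100 * 13 = 9.7500
Lower = data[9] = 51, Upper = data[10] = 74
P75 = 51 + 0.7500*(23) = 68.2500

P75 = 68.2500


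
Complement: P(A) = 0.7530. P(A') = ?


P(not A) = 1 - 0.7530 = 0.2470

P(not A) = 0.2470


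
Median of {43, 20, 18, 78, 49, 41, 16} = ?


Sorted: 16, 18, 20, 41, 43, 49, 78
n = 7 (odd)
Middle value = 41

Median = 41


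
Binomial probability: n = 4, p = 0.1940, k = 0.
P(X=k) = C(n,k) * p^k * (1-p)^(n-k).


C(4,0) = 1
p^0 = 1.000000
(1-p)^4 = 0.422027
P = 1 * 1.000000 * 0.422027 = 0.4220

P(X=0) = 0.4220


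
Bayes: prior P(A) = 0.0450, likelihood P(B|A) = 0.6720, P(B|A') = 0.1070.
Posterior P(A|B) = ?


P(B) = P(B|A)*P(A) + P(B|A')*P(A')
= 0.6720*0.0450 + 0.1070*0.9550
= 0.030240 + 0.102185 = 0.132425
P(A|B) = 0.030240/0.132425 = 0.2284

P(A|B) = 0.2284


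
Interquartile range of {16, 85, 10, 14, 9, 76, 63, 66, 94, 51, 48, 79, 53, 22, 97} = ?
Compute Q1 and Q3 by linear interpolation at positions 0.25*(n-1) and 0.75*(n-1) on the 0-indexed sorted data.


Sorted: 9, 10, 14, 16, 22, 48, 51, 53, 63, 66, 76, 79, 85, 94, 97
Q1 (25th %ile) = 19.0000
Q3 (75th %ile) = 77.5000
IQR = 77.5000 - 19.0000 = 58.5000

IQR = 58.5000


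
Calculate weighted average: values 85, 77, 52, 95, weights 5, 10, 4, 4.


Numerator = 85*5 + 77*10 + 52*4 + 95*4 = 1783
Denominator = 5 + 10 + 4 + 4 = 23
WM = 1783/23 = 77.5217

WM = 77.5217


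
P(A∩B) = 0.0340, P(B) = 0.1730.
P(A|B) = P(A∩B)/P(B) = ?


P(A|B) = 0.0340/0.1730 = 0.1965

P(A|B) = 0.1965


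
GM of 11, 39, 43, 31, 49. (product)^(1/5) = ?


Product = 11 × 39 × 43 × 31 × 49 = 28020993
GM = 28020993^(1/5) = 30.8672

GM = 30.8672


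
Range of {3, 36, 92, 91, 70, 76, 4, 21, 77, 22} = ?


Max = 92, Min = 3
Range = 92 - 3 = 89

Range = 89


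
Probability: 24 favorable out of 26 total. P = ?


P = 24/26 = 0.9231

P = 0.9231


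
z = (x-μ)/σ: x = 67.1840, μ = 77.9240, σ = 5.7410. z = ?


z = (67.1840 - 77.9240)/5.7410
= -10.7400/5.7410
= -1.8708

z = -1.8708


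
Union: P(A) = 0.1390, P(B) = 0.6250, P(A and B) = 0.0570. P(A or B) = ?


P(A∪B) = 0.1390 + 0.6250 - 0.0570
= 0.7640 - 0.0570
= 0.7070

P(A∪B) = 0.7070


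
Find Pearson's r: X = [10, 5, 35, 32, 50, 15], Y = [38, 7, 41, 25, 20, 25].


Mean X = 24.5000, Mean Y = 26.0000
SD X = 15.798207, SD Y = 11.313708
Cov = 33.833333
r = 33.833333/(15.798207*11.313708) = 0.1893

r = 0.1893


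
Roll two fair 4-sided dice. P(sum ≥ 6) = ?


Total outcomes = 4×4 = 16
Favorable (sum ≥ 6): 6
P = 6/16 = 0.3750

P = 0.3750


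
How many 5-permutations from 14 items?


P(14,5) = 14!/9!
= 87178291200/362880
= 240240

P(14,5) = 240240


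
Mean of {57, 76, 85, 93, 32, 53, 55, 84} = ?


Sum = 57 + 76 + 85 + 93 + 32 + 53 + 55 + 84 = 535
n = 8
Mean = 535/8 = 66.8750

Mean = 66.8750


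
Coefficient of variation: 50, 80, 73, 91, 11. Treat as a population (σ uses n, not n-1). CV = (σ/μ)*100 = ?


Mean = 61.0000
SD = 28.3760
CV = (28.3760/61.0000)*100 = 46.5181%

CV = 46.5181%


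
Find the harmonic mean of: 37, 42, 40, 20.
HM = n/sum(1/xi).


Sum of reciprocals = 1/37 + 1/42 + 1/40 + 1/20 = 0.125837
HM = 4/0.125837 = 31.7873

HM = 31.7873


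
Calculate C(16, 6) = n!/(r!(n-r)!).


C(16,6) = 16!/(6! × 10!)
= 20922789888000/(720 × 3628800)
= 8008

C(16,6) = 8008


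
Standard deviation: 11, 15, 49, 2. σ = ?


Mean = 19.2500
Variance = 317.1875
SD = sqrt(317.1875) = 17.8098

SD = 17.8098
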